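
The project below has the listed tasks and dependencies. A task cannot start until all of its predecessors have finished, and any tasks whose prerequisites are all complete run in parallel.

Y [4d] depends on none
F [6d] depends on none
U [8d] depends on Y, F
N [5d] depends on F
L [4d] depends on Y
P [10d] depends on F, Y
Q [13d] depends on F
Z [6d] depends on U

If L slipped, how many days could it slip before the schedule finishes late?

F→U→Z = 6+8+6 = 20 sets the makespan at 20 days.
Longest path through L: 8 days (earliest finish 8, latest finish 20).
Slack of L = 16 − 4 = 12 days.

12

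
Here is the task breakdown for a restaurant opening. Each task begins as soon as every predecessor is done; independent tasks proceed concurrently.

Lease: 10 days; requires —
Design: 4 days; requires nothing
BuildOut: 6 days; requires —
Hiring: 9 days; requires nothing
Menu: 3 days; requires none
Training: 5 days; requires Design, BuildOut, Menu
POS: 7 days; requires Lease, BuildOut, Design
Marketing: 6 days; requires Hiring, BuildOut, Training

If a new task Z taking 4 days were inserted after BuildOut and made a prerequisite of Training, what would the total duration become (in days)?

21

Originally the restaurant opening takes 17 days.
With Z inserted, Training now waits for max(Design, BuildOut, Menu, Z).
New critical path: BuildOut→Z→Training→Marketing = 6+4+5+6 = 21 ⇒ 21 days.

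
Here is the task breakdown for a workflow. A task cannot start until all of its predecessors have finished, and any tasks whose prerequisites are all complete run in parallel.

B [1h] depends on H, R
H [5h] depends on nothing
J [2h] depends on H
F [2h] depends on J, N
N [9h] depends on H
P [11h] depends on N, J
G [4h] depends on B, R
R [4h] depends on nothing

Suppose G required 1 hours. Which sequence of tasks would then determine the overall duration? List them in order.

H, N, P

Baseline: H→N→P = 5+9+11 = 25 → 25 hours.
G has 15 hours of float (longest path through it is 10).
No other chain overtakes it, so the finish is 25 hours.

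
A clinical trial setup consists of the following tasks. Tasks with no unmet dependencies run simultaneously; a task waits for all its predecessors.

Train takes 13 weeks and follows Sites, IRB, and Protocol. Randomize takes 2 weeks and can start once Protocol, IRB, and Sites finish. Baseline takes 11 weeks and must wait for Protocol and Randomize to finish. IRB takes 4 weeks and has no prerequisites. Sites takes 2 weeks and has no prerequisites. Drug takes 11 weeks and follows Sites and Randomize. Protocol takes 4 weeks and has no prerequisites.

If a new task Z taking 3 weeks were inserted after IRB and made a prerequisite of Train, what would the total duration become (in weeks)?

Originally the project takes 17 weeks.
With Z inserted, Train now waits for max(Sites, IRB, Protocol, Z).
New critical path: IRB→Z→Train = 4+3+13 = 20 ⇒ 20 weeks.

20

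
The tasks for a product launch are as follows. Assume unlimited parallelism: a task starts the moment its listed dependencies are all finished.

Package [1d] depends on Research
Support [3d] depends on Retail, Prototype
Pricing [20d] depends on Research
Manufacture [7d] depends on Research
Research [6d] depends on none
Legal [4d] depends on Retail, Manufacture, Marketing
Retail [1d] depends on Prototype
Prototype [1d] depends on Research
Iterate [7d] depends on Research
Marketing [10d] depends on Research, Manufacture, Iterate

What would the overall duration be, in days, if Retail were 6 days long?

As given, the longest chain is Research→Iterate→Marketing→Legal = 6+7+10+4 = 27, so the finish is 27 days.
Retail is off the critical path — its longest chain is 12 days, giving 15 of slack.
No other chain overtakes it, so the finish is 27 days.

27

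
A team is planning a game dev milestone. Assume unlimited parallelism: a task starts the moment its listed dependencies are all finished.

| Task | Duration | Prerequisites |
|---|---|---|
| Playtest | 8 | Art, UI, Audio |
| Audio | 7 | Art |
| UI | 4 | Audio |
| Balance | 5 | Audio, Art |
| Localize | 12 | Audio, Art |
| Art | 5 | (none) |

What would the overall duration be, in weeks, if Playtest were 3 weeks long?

24

The binding path is Art→Audio→UI→Playtest = 5+7+4+8 = 24; finish at 24 weeks.
Playtest lies on that path, so at 3 weeks the path becomes 19 weeks.
Now Art→Audio→Localize = 5+7+12 = 24 is longest, so the finish becomes 24 weeks.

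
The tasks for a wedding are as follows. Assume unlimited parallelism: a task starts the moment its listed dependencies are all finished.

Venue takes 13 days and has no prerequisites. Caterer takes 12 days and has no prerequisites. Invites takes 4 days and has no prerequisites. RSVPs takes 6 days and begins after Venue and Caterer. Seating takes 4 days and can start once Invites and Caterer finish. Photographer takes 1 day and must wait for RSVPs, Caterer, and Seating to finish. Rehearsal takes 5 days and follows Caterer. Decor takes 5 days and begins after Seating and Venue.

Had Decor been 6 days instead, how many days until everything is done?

22

Actual critical path: Caterer→Seating→Decor = 12+4+5 = 21 ⇒ 21 days.
Decor is on the critical path; changing it to 6 makes that path 22 days.
No other chain overtakes it, so the finish is 22 days.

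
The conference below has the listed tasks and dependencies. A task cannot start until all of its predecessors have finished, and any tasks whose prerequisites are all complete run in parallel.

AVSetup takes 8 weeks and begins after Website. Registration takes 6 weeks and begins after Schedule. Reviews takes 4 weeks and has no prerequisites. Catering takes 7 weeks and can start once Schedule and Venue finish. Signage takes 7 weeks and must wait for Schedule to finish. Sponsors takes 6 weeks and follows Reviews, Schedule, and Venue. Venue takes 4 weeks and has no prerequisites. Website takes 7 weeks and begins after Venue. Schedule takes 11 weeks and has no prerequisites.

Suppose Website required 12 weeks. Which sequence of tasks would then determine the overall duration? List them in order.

Critical path before the change: Venue→Website→AVSetup = 4+7+8 = 19 giving 19 weeks.
Website is on the critical path; changing it to 12 makes that path 24 weeks.
That remains the longest chain; total 24 weeks.

Venue, Website, AVSetup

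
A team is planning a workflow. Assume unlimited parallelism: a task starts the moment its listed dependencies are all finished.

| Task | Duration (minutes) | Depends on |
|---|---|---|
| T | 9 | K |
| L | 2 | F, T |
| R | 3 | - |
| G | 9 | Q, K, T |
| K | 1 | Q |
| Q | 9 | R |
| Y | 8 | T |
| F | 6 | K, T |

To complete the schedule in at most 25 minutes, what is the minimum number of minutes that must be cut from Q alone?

6

Current finish: 31 minutes; target: 25.
Q is on every critical path, so each minute cut from Q cuts the finish by one (this holds down to a finish of 23).
Need 31 − 25 = 6 minutes off Q → Q becomes 3 minutes, finish becomes 25.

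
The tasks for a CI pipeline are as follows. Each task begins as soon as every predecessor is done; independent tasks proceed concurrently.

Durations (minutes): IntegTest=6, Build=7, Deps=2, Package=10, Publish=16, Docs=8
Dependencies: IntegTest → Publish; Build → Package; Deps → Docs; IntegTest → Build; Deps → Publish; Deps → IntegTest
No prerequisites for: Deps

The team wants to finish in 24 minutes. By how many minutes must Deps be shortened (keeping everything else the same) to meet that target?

Current finish: 25 minutes; target: 24.
Deps is on every critical path, so each minute cut from Deps cuts the finish by one (this holds down to a finish of 24).
Need 25 − 24 = 1 minute off Deps → Deps becomes 1 minute, finish becomes 24.

1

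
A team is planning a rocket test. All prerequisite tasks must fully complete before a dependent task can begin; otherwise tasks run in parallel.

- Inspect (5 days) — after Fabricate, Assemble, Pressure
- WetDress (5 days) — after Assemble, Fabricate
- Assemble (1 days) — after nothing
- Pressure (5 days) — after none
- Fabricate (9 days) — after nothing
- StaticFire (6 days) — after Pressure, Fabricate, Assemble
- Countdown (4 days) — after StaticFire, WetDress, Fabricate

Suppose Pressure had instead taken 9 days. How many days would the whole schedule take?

19

The binding path is Fabricate→StaticFire→Countdown = 9+6+4 = 19; finish at 19 days.
Pressure is off the critical path — its longest chain is 15 days, giving 4 of slack.
That remains the longest chain; total 19 days.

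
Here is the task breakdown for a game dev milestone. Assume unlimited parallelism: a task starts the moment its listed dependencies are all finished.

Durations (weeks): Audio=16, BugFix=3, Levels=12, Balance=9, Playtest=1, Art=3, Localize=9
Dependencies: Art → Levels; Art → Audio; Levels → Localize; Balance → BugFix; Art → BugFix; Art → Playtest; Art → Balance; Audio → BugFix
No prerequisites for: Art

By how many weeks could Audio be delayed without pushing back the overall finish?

2

Art→Levels→Localize = 3+12+9 = 24 sets the makespan at 24 weeks.
The longest chain containing Audio totals 22 weeks.
So Audio can slip 21 − 19 = 2 weeks.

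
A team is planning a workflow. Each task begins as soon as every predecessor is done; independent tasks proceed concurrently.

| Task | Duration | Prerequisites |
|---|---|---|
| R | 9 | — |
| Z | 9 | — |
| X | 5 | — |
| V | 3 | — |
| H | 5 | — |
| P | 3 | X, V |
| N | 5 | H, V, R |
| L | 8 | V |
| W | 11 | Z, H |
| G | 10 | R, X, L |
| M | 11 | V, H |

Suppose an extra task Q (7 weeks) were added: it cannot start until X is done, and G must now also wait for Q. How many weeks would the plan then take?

22

Originally the plan takes 21 weeks.
With Q inserted, G now waits for max(R, X, L, Q).
New critical path: X→Q→G = 5+7+10 = 22 ⇒ 22 weeks.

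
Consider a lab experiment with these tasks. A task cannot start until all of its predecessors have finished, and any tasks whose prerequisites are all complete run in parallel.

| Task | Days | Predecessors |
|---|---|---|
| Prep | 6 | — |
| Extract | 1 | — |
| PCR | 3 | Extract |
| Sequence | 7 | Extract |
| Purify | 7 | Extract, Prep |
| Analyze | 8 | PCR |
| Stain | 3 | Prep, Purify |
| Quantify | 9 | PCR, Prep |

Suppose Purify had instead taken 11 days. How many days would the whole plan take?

Actual critical path: Prep→Purify→Stain = 6+7+3 = 16 ⇒ 16 days.
Purify lies on that path, so at 11 days the path becomes 20 days.
The critical path is still Prep→Purify→Stain; finish is now 20 days.

20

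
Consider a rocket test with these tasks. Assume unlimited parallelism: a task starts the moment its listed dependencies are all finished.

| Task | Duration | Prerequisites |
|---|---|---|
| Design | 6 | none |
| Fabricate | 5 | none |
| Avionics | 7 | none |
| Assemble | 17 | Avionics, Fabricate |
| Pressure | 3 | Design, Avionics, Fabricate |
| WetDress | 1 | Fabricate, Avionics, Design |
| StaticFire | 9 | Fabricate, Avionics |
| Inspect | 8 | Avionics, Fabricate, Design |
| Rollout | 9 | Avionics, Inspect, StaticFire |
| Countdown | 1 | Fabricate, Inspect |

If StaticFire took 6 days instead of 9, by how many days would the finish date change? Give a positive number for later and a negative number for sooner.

Baseline: Avionics→StaticFire→Rollout = 7+9+9 = 25 → 25 days.
StaticFire is on the critical path; changing it to 6 makes that path 22 days.
New critical path: Avionics→Assemble = 7+17 = 24 ⇒ 24 days.
Change in finish: 24 − 25 = -1 days.

-1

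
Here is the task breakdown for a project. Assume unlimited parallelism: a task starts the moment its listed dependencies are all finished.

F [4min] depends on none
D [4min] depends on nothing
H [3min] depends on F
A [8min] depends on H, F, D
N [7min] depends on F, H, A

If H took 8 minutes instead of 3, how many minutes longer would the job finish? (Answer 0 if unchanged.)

5

As given, the longest chain is F→H→A→N = 4+3+8+7 = 22, so the finish is 22 minutes.
Since H is critical, the +5 change carries straight to that chain (now 27 minutes).
No other chain overtakes it, so the finish is 27 minutes.
Change in finish: 27 − 22 = +5 minutes.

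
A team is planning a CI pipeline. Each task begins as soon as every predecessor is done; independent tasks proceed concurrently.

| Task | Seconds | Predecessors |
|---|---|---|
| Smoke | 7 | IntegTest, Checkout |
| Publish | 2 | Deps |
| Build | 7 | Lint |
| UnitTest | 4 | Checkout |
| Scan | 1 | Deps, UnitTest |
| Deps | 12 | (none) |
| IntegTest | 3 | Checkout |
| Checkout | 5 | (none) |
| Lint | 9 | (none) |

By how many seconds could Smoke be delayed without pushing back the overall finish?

The longest chain is Lint→Build = 9+7 = 16; overall finish 16 seconds.
Longest path through Smoke: 15 seconds (earliest finish 15, latest finish 16).
So Smoke can slip 16 − 15 = 1 second.

1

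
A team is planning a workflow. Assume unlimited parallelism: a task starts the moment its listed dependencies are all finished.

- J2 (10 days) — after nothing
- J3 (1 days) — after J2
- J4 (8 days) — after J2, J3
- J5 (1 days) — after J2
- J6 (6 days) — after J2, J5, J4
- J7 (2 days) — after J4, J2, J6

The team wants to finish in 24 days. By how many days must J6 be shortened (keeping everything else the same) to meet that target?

Current finish: 27 days; target: 24.
J6 is on every critical path, so each day cut from J6 cuts the finish by one (this holds down to a finish of 22).
Need 27 − 24 = 3 days off J6 → J6 becomes 3 days, finish becomes 24.

3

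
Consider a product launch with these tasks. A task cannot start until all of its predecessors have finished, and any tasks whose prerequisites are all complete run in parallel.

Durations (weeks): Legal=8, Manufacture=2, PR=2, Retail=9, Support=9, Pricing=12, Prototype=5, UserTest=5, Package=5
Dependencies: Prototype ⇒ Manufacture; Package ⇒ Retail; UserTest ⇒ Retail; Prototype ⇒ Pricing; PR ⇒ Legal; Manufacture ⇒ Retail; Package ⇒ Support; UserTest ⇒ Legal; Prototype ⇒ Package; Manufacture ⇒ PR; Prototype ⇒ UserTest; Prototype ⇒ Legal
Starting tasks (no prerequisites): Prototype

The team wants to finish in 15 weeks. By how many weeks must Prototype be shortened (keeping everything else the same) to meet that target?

4

Current finish: 19 weeks; target: 15.
Prototype is on every critical path, so each week cut from Prototype cuts the finish by one (this holds down to a finish of 15).
Need 19 − 15 = 4 weeks off Prototype → Prototype becomes 1 week, finish becomes 15.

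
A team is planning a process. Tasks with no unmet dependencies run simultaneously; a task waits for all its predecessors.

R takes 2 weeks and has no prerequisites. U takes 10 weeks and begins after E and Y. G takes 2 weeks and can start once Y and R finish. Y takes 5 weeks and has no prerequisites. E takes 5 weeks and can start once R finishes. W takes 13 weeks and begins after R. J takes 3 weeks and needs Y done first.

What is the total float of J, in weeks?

Critical path: R→E→U = 2+5+10 = 17, so the finish is 17 weeks.
The longest chain containing J totals 8 weeks.
So J can slip 17 − 8 = 9 weeks.

9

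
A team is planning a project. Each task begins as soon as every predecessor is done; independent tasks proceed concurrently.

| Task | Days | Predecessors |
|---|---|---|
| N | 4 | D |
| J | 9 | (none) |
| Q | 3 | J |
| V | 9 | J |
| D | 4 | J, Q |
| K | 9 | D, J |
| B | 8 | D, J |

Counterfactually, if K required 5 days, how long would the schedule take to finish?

Critical path before the change: J→Q→D→K = 9+3+4+9 = 25 giving 25 days.
Since K is critical, the -4 change carries straight to that chain (now 21 days).
The binding chain switches to J→Q→D→B = 9+3+4+8 = 24; finish 24 days.

24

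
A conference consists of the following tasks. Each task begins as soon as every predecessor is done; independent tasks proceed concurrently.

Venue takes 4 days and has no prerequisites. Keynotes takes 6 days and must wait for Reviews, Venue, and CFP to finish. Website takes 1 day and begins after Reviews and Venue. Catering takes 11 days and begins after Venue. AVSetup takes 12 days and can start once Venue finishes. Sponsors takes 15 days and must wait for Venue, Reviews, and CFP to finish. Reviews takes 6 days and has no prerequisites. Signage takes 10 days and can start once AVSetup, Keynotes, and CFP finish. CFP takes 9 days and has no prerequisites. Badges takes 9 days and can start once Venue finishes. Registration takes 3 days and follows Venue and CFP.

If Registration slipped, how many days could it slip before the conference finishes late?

Venue→AVSetup→Signage = 4+12+10 = 26 sets the makespan at 26 days.
Registration finishes as early as 12 and must finish by 26.
Slack of Registration = 23 − 9 = 14 days.

14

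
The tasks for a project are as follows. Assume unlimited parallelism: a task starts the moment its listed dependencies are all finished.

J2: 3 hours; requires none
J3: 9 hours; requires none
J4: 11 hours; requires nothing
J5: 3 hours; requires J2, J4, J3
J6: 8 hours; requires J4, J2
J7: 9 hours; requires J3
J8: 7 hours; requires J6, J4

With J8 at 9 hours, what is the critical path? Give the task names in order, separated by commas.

J4, J6, J8

The binding path is J4→J6→J8 = 11+8+7 = 26; finish at 26 hours.
J8 lies on that path, so at 9 hours the path becomes 28 hours.
No other chain overtakes it, so the finish is 28 hours.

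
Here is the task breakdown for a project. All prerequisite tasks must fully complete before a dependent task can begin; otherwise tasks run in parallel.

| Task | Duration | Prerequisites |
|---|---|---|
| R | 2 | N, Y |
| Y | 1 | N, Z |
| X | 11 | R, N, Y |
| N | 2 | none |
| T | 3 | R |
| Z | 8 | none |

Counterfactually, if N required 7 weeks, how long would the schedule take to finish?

As given, the longest chain is Z→Y→R→X = 8+1+2+11 = 22, so the finish is 22 weeks.
N is off the critical path — its longest chain is 16 weeks, giving 6 of slack.
No other chain overtakes it, so the finish is 22 weeks.

22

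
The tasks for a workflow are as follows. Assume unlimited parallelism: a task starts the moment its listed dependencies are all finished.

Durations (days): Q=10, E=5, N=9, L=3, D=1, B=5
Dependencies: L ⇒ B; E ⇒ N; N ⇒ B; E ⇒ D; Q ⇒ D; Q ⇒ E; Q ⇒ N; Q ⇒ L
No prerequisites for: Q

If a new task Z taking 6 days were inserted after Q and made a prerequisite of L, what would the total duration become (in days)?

29

Originally the job takes 29 days.
With Z inserted, L now waits for max(Q, Z).
New critical path: Q→E→N→B = 10+5+9+5 = 29 ⇒ 29 days.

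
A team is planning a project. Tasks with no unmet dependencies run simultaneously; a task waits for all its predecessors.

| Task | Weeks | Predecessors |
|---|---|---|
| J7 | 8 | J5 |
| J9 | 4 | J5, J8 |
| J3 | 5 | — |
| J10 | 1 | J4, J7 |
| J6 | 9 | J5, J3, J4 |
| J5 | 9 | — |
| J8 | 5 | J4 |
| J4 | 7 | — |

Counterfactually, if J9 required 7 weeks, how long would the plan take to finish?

19

Critical path before the change: J5→J6 = 9+9 = 18 giving 18 weeks.
J9 has 2 weeks of float (longest path through it is 16).
New critical path: J4→J8→J9 = 7+5+7 = 19 ⇒ 19 weeks.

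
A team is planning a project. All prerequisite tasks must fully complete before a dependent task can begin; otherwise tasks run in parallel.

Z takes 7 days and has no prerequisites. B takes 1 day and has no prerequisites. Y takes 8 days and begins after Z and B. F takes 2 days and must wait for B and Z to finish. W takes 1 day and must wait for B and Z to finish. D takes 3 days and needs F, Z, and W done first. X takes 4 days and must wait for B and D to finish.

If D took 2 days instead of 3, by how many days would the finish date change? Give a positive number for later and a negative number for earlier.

Actual critical path: Z→F→D→X = 7+2+3+4 = 16 ⇒ 16 days.
D lies on that path, so at 2 days the path becomes 15 days.
New critical path: Z→Y = 7+8 = 15 ⇒ 15 days.
Change in finish: 15 − 16 = -1 days.

-1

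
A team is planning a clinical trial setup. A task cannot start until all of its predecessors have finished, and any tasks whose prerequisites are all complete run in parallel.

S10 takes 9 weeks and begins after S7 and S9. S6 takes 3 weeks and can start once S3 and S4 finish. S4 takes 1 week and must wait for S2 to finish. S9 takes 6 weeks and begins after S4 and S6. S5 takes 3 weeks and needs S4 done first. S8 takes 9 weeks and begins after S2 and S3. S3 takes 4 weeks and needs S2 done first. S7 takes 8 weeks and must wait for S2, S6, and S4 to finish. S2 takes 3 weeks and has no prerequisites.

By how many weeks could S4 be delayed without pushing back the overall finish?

3

The longest chain is S2→S3→S6→S7→S10 = 3+4+3+8+9 = 27; overall finish 27 weeks.
Longest path through S4: 24 weeks (earliest finish 4, latest finish 7).
Float = 27 − 24 = 3.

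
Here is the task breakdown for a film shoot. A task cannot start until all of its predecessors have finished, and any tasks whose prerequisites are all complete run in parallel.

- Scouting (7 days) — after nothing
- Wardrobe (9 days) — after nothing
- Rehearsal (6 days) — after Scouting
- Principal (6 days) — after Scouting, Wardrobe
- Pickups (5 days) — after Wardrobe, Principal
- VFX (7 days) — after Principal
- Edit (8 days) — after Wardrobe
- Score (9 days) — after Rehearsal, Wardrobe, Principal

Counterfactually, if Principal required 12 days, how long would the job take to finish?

30

Baseline: Wardrobe→Principal→Score = 9+6+9 = 24 → 24 days.
Since Principal is critical, the +6 change carries straight to that chain (now 30 days).
The critical path is still Wardrobe→Principal→Score; finish is now 30 days.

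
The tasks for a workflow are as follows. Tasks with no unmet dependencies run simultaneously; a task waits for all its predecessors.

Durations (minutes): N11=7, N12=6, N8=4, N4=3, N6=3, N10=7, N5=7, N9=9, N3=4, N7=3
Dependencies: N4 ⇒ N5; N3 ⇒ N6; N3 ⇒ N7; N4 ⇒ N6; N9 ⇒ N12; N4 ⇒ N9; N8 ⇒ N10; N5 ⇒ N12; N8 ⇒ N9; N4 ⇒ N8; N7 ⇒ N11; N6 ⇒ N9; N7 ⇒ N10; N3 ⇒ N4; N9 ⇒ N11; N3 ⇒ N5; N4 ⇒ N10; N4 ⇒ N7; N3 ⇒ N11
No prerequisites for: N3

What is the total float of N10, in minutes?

9

The longest chain is N3→N4→N8→N9→N11 = 4+3+4+9+7 = 27; overall finish 27 minutes.
Longest path through N10: 18 minutes (earliest finish 18, latest finish 27).
So N10 can slip 27 − 18 = 9 minutes.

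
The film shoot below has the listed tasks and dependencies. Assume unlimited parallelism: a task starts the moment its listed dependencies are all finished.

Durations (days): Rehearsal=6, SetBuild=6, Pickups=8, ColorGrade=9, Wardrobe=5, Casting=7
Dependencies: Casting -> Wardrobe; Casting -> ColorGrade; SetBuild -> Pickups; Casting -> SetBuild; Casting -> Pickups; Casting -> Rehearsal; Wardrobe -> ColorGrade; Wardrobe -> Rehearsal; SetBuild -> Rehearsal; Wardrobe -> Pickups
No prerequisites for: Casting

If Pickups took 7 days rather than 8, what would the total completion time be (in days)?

The binding path is Casting→SetBuild→Pickups = 7+6+8 = 21; finish at 21 days.
Pickups lies on that path, so at 7 days the path becomes 20 days.
The binding chain switches to Casting→Wardrobe→ColorGrade = 7+5+9 = 21; finish 21 days.

21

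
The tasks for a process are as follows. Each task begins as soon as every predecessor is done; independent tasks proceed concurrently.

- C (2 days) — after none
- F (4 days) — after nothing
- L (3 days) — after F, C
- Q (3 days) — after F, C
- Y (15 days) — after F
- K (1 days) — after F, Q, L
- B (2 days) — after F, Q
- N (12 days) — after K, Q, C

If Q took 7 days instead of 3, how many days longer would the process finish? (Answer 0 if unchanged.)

As given, the longest chain is F→Q→K→N = 4+3+1+12 = 20, so the finish is 20 days.
Since Q is critical, the +4 change carries straight to that chain (now 24 days).
That remains the longest chain; total 24 days.
Change in finish: 24 − 20 = +4 days.

4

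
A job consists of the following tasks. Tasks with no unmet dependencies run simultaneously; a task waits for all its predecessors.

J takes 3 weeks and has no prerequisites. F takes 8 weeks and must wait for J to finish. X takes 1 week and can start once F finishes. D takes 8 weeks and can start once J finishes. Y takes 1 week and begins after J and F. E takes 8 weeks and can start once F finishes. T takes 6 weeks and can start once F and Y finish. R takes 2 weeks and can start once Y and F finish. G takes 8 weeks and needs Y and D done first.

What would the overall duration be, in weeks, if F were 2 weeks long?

Actual critical path: J→F→Y→G = 3+8+1+8 = 20 ⇒ 20 weeks.
Since F is critical, the -6 change carries straight to that chain (now 14 weeks).
Now J→D→G = 3+8+8 = 19 is longest, so the finish becomes 19 weeks.

19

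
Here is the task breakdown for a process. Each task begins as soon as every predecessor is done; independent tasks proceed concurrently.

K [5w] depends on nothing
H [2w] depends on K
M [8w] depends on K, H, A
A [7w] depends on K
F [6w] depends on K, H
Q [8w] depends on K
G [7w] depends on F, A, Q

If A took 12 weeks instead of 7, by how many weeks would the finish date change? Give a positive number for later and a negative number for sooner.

5

Baseline: K→A→M = 5+7+8 = 20 → 20 weeks.
Since A is critical, the +5 change carries straight to that chain (now 25 weeks).
That remains the longest chain; total 25 weeks.
Change in finish: 25 − 20 = +5 weeks.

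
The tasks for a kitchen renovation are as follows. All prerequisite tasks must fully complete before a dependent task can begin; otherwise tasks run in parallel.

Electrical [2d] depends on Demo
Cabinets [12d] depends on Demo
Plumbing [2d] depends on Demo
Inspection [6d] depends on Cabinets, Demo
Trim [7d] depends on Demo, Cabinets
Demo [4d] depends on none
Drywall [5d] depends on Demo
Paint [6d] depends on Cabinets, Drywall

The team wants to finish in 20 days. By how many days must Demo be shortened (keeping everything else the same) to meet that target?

3

Current finish: 23 days; target: 20.
Demo is on every critical path, so each day cut from Demo cuts the finish by one (this holds down to a finish of 20).
Need 23 − 20 = 3 days off Demo → Demo becomes 1 day, finish becomes 20.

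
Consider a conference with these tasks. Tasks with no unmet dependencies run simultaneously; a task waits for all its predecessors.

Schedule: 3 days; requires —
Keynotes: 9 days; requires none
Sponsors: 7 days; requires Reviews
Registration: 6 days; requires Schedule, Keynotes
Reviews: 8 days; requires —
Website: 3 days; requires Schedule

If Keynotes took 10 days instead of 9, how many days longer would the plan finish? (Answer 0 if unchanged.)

The binding path is Keynotes→Registration = 9+6 = 15; finish at 15 days.
Since Keynotes is critical, the +1 change carries straight to that chain (now 16 days).
No other chain overtakes it, so the finish is 16 days.
Change in finish: 16 − 15 = +1 days.

1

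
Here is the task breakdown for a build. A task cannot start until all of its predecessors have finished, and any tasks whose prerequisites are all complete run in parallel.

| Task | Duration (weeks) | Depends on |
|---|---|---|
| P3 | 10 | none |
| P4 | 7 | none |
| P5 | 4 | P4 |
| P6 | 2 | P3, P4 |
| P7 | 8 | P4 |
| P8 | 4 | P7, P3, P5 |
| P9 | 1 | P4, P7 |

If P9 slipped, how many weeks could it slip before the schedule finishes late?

The longest chain is P4→P7→P8 = 7+8+4 = 19; overall finish 19 weeks.
P9 finishes as early as 16 and must finish by 19.
Float = 19 − 16 = 3.

3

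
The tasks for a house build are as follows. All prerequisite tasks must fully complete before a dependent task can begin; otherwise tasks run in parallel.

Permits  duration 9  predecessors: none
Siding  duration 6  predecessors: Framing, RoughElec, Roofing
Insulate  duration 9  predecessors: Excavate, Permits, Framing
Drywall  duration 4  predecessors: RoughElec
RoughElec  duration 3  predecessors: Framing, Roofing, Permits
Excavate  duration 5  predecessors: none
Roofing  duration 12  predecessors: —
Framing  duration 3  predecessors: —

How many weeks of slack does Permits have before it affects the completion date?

3

Roofing→RoughElec→Siding = 12+3+6 = 21 sets the makespan at 21 weeks.
Permits finishes as early as 9 and must finish by 12.
Float = 21 − 18 = 3.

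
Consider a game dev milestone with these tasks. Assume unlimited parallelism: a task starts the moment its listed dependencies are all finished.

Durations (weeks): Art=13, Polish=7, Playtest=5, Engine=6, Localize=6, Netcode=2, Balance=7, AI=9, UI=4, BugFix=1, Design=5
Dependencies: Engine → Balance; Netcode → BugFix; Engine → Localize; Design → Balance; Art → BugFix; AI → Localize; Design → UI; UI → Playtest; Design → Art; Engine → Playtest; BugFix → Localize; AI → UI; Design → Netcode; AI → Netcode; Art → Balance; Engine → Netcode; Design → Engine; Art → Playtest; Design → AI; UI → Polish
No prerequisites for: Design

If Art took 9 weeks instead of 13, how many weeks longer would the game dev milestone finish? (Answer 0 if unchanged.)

0

Actual critical path: Design→Art→Balance = 5+13+7 = 25 ⇒ 25 weeks.
Art lies on that path, so at 9 weeks the path becomes 21 weeks.
Now Design→AI→UI→Polish = 5+9+4+7 = 25 is longest, so the finish becomes 25 weeks.
Change in finish: 25 − 25 = +0 weeks.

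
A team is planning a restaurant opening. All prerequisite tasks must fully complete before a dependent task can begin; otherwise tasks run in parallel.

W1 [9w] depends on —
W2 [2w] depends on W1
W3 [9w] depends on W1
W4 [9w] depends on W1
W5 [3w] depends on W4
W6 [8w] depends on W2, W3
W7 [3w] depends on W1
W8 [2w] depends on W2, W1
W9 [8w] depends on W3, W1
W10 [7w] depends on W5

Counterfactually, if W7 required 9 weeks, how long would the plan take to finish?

Baseline: W1→W4→W5→W10 = 9+9+3+7 = 28 → 28 weeks.
W7 has 16 weeks of float (longest path through it is 12).
The critical path is still W1→W4→W5→W10; finish is now 28 weeks.

28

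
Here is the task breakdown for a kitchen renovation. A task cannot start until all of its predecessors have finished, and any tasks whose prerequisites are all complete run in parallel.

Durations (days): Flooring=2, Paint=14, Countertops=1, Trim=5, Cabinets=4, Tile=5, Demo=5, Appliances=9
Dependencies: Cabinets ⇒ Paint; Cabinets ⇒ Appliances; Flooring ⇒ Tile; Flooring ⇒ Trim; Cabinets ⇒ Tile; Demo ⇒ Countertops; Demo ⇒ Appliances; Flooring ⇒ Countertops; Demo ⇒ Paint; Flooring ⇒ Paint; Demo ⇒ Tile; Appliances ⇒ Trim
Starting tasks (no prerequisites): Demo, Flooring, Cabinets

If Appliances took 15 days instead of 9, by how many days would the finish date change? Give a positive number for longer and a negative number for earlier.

As given, the longest chain is Demo→Appliances→Trim = 5+9+5 = 19, so the finish is 19 days.
Appliances lies on that path, so at 15 days the path becomes 25 days.
That remains the longest chain; total 25 days.
Change in finish: 25 − 19 = +6 days.

6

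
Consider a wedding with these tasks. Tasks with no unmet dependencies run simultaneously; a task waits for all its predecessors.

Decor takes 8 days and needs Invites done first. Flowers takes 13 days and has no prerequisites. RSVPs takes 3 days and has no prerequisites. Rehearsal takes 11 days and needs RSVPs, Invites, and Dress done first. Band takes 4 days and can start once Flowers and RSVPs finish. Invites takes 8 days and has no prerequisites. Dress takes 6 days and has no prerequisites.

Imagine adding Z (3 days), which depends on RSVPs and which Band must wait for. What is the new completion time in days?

Originally the job takes 19 days.
With Z inserted, Band now waits for max(Flowers, RSVPs, Z).
New critical path: Invites→Rehearsal = 8+11 = 19 ⇒ 19 days.

19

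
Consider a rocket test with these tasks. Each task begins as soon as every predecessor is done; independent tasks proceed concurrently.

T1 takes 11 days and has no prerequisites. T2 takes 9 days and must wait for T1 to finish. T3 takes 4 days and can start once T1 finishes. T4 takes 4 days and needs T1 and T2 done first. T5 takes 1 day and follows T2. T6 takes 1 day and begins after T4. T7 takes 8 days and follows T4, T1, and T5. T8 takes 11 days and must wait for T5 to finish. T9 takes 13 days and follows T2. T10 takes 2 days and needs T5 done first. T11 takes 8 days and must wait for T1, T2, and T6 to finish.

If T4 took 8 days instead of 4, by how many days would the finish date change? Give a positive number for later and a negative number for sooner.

Critical path before the change: T1→T2→T4→T6→T11 = 11+9+4+1+8 = 33 giving 33 days.
Since T4 is critical, the +4 change carries straight to that chain (now 37 days).
The critical path is still T1→T2→T4→T6→T11; finish is now 37 days.
Change in finish: 37 − 33 = +4 days.

4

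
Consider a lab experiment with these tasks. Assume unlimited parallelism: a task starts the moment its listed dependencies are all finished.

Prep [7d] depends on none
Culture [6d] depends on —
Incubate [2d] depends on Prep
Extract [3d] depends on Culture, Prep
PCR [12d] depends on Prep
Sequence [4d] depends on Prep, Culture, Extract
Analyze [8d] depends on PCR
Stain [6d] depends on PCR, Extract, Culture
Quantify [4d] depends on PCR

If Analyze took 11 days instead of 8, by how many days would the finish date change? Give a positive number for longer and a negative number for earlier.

Baseline: Prep→PCR→Analyze = 7+12+8 = 27 → 27 days.
Analyze is on the critical path; changing it to 11 makes that path 30 days.
The critical path is still Prep→PCR→Analyze; finish is now 30 days.
Change in finish: 30 − 27 = +3 days.

3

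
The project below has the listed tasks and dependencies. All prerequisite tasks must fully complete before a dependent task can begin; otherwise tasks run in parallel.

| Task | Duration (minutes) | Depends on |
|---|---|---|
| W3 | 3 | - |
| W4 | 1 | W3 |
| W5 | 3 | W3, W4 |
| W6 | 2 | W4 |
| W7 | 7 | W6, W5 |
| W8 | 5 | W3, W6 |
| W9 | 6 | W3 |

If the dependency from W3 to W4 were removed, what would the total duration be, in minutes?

With the dependency in place, W3→W4→W5→W7 = 3+1+3+7 = 14 sets the finish at 14 minutes.
Without W3→W4, W4's earliest start moves from 3 to 0.
New critical path: W3→W5→W7 = 3+3+7 = 13 ⇒ 13 minutes.

13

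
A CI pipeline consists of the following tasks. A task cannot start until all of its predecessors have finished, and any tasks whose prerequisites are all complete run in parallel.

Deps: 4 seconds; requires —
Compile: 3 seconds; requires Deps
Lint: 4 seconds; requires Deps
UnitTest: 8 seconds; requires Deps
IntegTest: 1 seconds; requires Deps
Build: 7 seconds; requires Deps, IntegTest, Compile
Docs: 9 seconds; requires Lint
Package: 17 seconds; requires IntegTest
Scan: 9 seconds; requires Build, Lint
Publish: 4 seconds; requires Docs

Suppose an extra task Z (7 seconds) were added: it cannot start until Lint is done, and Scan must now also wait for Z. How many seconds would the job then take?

Originally the job takes 23 seconds.
With Z inserted, Scan now waits for max(Build, Lint, Z).
New critical path: Deps→Lint→Z→Scan = 4+4+7+9 = 24 ⇒ 24 seconds.

24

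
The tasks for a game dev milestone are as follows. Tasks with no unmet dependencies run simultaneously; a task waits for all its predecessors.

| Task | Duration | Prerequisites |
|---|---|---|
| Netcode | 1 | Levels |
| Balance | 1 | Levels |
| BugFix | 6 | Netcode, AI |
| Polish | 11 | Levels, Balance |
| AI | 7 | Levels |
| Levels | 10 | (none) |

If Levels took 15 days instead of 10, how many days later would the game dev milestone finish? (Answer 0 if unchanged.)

Actual critical path: Levels→AI→BugFix = 10+7+6 = 23 ⇒ 23 days.
Levels lies on that path, so at 15 days the path becomes 28 days.
The critical path is still Levels→AI→BugFix; finish is now 28 days.
Change in finish: 28 − 23 = +5 days.

5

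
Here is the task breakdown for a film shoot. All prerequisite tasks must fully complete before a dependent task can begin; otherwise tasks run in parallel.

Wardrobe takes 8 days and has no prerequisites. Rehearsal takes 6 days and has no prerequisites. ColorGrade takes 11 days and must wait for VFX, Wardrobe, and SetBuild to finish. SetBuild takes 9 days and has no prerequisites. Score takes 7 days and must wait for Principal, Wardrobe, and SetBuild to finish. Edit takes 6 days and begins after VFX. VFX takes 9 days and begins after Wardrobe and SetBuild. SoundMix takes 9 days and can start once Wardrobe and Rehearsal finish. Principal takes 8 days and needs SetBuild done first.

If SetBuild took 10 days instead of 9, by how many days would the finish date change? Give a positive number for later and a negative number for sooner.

1

Baseline: SetBuild→VFX→ColorGrade = 9+9+11 = 29 → 29 days.
Since SetBuild is critical, the +1 change carries straight to that chain (now 30 days).
The critical path is still SetBuild→VFX→ColorGrade; finish is now 30 days.
Change in finish: 30 − 29 = +1 days.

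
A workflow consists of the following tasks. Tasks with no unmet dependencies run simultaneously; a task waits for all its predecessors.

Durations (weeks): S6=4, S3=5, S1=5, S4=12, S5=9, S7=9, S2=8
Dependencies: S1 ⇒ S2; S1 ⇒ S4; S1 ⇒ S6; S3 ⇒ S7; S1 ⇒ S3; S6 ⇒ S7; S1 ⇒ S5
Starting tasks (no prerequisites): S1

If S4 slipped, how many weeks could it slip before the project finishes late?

Critical path: S1→S3→S7 = 5+5+9 = 19, so the finish is 19 weeks.
The longest chain containing S4 totals 17 weeks.
So S4 can slip 19 − 17 = 2 weeks.

2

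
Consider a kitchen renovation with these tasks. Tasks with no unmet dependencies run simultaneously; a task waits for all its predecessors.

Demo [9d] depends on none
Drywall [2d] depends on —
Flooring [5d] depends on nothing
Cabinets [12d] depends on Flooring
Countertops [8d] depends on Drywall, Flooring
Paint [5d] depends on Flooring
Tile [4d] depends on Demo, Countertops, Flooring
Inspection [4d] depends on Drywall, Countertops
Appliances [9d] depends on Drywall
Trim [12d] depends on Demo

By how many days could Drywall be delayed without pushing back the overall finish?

7

Demo→Trim = 9+12 = 21 sets the makespan at 21 days.
Longest path through Drywall: 14 days (earliest finish 2, latest finish 9).
Float = 21 − 14 = 7.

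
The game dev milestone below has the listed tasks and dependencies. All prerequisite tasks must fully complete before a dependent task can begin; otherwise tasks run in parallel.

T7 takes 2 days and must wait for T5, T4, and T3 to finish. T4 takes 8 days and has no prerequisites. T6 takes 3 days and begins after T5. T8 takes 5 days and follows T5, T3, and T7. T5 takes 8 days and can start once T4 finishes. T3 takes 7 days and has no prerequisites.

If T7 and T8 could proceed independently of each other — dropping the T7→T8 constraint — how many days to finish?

21

Original critical path: T4→T5→T7→T8 = 8+8+2+5 = 23 ⇒ 23 days.
Without T7→T8, T8's earliest start moves from 18 to 16.
After: T4→T5→T8 = 8+8+5 = 21 → 21 days.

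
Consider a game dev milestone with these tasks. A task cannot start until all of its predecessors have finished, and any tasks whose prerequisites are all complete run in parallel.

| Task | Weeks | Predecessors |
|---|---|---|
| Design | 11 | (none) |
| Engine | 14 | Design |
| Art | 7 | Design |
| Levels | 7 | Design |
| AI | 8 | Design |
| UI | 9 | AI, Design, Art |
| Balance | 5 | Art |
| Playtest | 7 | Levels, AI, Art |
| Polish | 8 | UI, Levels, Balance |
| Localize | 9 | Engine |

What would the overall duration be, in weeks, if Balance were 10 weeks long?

Baseline: Design→AI→UI→Polish = 11+8+9+8 = 36 → 36 weeks.
Balance is off the critical path — its longest chain is 31 weeks, giving 5 of slack.
New critical path: Design→Art→Balance→Polish = 11+7+10+8 = 36 ⇒ 36 weeks.

36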